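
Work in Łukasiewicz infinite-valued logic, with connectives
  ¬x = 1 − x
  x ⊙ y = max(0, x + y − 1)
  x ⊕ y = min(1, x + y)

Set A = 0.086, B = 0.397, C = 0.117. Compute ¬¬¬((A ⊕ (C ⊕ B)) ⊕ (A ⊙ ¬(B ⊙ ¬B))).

C ⊕ B = min(1, 0.117 + 0.397) = min(1, 0.514) = 0.514
A ⊕ (C ⊕ B) = min(1, 0.086 + 0.514) = min(1, 0.600) = 0.600
¬B = 1 − 0.397 = 0.603
B ⊙ ¬B = max(0, 0.397 + 0.603 − 1) = max(0, 0.000) = 0.000
¬(B ⊙ ¬B) = 1 − 0.000 = 1.000
A ⊙ ¬(B ⊙ ¬B) = max(0, 0.086 + 1.000 − 1) = max(0, 0.086) = 0.086
(A ⊕ (C ⊕ B)) ⊕ (A ⊙ ¬(B ⊙ ¬B)) = min(1, 0.600 + 0.086) = min(1, 0.686) = 0.686
¬((A ⊕ (C ⊕ B)) ⊕ (A ⊙ ¬(B ⊙ ¬B))) = 1 − 0.686 = 0.314
¬¬((A ⊕ (C ⊕ B)) ⊕ (A ⊙ ¬(B ⊙ ¬B))) = 1 − 0.314 = 0.686
¬¬¬((A ⊕ (C ⊕ B)) ⊕ (A ⊙ ¬(B ⊙ ¬B))) = 1 − 0.686 = 0.314

0.314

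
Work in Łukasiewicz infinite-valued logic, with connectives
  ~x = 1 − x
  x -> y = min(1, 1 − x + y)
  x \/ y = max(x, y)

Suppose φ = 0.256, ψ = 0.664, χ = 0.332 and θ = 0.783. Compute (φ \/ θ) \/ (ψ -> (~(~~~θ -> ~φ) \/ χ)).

φ \/ θ = max(0.256, 0.783) = 0.783
~θ = 1 − 0.783 = 0.217
~~θ = 1 − 0.217 = 0.783
~~~θ = 1 − 0.783 = 0.217
~φ = 1 − 0.256 = 0.744
~~~θ -> ~φ = min(1, 1 − 0.217 + 0.744) = min(1, 1.527) = 1.000
~(~~~θ -> ~φ) = 1 − 1.000 = 0.000
~(~~~θ -> ~φ) \/ χ = max(0.000, 0.332) = 0.332
ψ -> (~(~~~θ -> ~φ) \/ χ) = min(1, 1 − 0.664 + 0.332) = min(1, 0.668) = 0.668
(φ \/ θ) \/ (ψ -> (~(~~~θ -> ~φ) \/ χ)) = max(0.783, 0.668) = 0.783

0.783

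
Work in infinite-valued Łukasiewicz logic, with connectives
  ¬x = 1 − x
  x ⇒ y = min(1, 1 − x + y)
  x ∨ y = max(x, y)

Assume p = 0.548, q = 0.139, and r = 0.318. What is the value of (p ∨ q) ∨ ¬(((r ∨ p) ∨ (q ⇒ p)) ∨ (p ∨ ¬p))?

p ∨ q = max(0.548, 0.139) = 0.548
r ∨ p = max(0.318, 0.548) = 0.548
q ⇒ p = min(1, 1 − 0.139 + 0.548) = min(1, 1.409) = 1.000
(r ∨ p) ∨ (q ⇒ p) = max(0.548, 1.000) = 1.000
¬p = 1 − 0.548 = 0.452
p ∨ ¬p = max(0.548, 0.452) = 0.548
((r ∨ p) ∨ (q ⇒ p)) ∨ (p ∨ ¬p) = max(1.000, 0.548) = 1.000
¬(((r ∨ p) ∨ (q ⇒ p)) ∨ (p ∨ ¬p)) = 1 − 1.000 = 0.000
(p ∨ q) ∨ ¬(((r ∨ p) ∨ (q ⇒ p)) ∨ (p ∨ ¬p)) = max(0.548, 0.000) = 0.548

0.548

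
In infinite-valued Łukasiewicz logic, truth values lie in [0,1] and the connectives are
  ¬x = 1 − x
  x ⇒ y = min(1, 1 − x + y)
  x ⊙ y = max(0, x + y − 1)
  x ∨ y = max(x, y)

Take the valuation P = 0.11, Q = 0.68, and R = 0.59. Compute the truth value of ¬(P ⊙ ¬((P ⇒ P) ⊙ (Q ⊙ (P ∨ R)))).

1.00

P ⇒ P = min(1, 1 − 0.11 + 0.11) = min(1, 1.00) = 1.00
P ∨ R = max(0.11, 0.59) = 0.59
Q ⊙ (P ∨ R) = max(0, 0.68 + 0.59 − 1) = max(0, 0.27) = 0.27
(P ⇒ P) ⊙ (Q ⊙ (P ∨ R)) = max(0, 1.00 + 0.27 − 1) = max(0, 0.27) = 0.27
¬((P ⇒ P) ⊙ (Q ⊙ (P ∨ R))) = 1 − 0.27 = 0.73
P ⊙ ¬((P ⇒ P) ⊙ (Q ⊙ (P ∨ R))) = max(0, 0.11 + 0.73 − 1) = max(0, -0.16) = 0.00
¬(P ⊙ ¬((P ⇒ P) ⊙ (Q ⊙ (P ∨ R)))) = 1 − 0.00 = 1.00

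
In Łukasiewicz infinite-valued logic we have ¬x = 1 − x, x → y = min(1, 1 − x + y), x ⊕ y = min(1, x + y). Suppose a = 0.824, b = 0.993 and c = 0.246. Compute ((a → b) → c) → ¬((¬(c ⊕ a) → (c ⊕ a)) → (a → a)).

a → b = min(1, 1 − 0.824 + 0.993) = min(1, 1.169) = 1.000
(a → b) → c = min(1, 1 − 1.000 + 0.246) = min(1, 0.246) = 0.246
c ⊕ a = min(1, 0.246 + 0.824) = min(1, 1.070) = 1.000
¬(c ⊕ a) = 1 − 1.000 = 0.000
¬(c ⊕ a) → (c ⊕ a) = min(1, 1 − 0.000 + 1.000) = min(1, 2.000) = 1.000
a → a = min(1, 1 − 0.824 + 0.824) = min(1, 1.000) = 1.000
(¬(c ⊕ a) → (c ⊕ a)) → (a → a) = min(1, 1 − 1.000 + 1.000) = min(1, 1.000) = 1.000
¬((¬(c ⊕ a) → (c ⊕ a)) → (a → a)) = 1 − 1.000 = 0.000
((a → b) → c) → ¬((¬(c ⊕ a) → (c ⊕ a)) → (a → a)) = min(1, 1 − 0.246 + 0.000) = min(1, 0.754) = 0.754

0.754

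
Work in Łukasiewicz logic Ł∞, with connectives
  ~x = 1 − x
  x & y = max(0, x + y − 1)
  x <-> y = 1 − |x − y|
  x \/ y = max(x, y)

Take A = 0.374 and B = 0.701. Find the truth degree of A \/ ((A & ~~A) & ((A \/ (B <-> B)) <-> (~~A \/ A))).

0.374

~A = 1 − 0.374 = 0.626
~~A = 1 − 0.626 = 0.374
A & ~~A = max(0, 0.374 + 0.374 − 1) = max(0, -0.252) = 0.000
B <-> B = 1 − |0.701 − 0.701| = 1 − 0.000 = 1.000
A \/ (B <-> B) = max(0.374, 1.000) = 1.000
~~A \/ A = max(0.374, 0.374) = 0.374
(A \/ (B <-> B)) <-> (~~A \/ A) = 1 − |1.000 − 0.374| = 1 − 0.626 = 0.374
(A & ~~A) & ((A \/ (B <-> B)) <-> (~~A \/ A)) = max(0, 0.000 + 0.374 − 1) = max(0, -0.626) = 0.000
A \/ ((A & ~~A) & ((A \/ (B <-> B)) <-> (~~A \/ A))) = max(0.374, 0.000) = 0.374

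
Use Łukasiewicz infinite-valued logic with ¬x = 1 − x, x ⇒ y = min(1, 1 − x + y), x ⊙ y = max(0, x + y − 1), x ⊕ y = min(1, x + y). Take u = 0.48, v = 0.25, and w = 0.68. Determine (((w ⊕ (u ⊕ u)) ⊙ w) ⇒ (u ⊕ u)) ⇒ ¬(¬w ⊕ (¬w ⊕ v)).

u ⊕ u = min(1, 0.48 + 0.48) = min(1, 0.96) = 0.96
w ⊕ (u ⊕ u) = min(1, 0.68 + 0.96) = min(1, 1.64) = 1.00
(w ⊕ (u ⊕ u)) ⊙ w = max(0, 1.00 + 0.68 − 1) = max(0, 0.68) = 0.68
((w ⊕ (u ⊕ u)) ⊙ w) ⇒ (u ⊕ u) = min(1, 1 − 0.68 + 0.96) = min(1, 1.28) = 1.00
¬w = 1 − 0.68 = 0.32
¬w ⊕ v = min(1, 0.32 + 0.25) = min(1, 0.57) = 0.57
¬w ⊕ (¬w ⊕ v) = min(1, 0.32 + 0.57) = min(1, 0.89) = 0.89
¬(¬w ⊕ (¬w ⊕ v)) = 1 − 0.89 = 0.11
(((w ⊕ (u ⊕ u)) ⊙ w) ⇒ (u ⊕ u)) ⇒ ¬(¬w ⊕ (¬w ⊕ v)) = min(1, 1 − 1.00 + 0.11) = min(1, 0.11) = 0.11

0.11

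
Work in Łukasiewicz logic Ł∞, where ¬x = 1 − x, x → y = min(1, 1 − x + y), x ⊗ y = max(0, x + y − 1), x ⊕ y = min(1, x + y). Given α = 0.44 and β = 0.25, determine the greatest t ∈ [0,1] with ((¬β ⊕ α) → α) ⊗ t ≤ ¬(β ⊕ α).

¬β = 1 − 0.25 = 0.75
¬β ⊕ α = min(1, 0.75 + 0.44) = min(1, 1.19) = 1.00
(¬β ⊕ α) → α = min(1, 1 − 1.00 + 0.44) = min(1, 0.44) = 0.44
So the left factor is (¬β ⊕ α) → α = 0.44.
β ⊕ α = min(1, 0.25 + 0.44) = min(1, 0.69) = 0.69
¬(β ⊕ α) = 1 − 0.69 = 0.31
So the right-hand bound is ¬(β ⊕ α) = 0.31.
The residuum of the Łukasiewicz t-norm gives the supremum: min(1, 1 − 0.44 + 0.31).
1 − 0.44 + 0.31 = 0.87, so t = min(1, 0.87) = 0.87.
Check: 0.44 ⊗ 0.87 = max(0, 0.31) = 0.31 ≤ 0.31.

0.87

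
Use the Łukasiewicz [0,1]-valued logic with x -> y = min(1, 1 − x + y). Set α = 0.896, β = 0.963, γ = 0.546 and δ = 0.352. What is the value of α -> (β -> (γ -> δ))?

0.947

γ -> δ = min(1, 1 − 0.546 + 0.352) = min(1, 0.806) = 0.806
β -> (γ -> δ) = min(1, 1 − 0.963 + 0.806) = min(1, 0.843) = 0.843
α -> (β -> (γ -> δ)) = min(1, 1 − 0.896 + 0.843) = min(1, 0.947) = 0.947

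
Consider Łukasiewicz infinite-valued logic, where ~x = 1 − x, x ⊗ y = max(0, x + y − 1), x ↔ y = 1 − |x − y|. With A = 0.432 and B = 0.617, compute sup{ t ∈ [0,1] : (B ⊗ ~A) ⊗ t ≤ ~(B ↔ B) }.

0.815

~A = 1 − 0.432 = 0.568
B ⊗ ~A = max(0, 0.617 + 0.568 − 1) = max(0, 0.185) = 0.185
So the left factor is B ⊗ ~A = 0.185.
B ↔ B = 1 − |0.617 − 0.617| = 1 − 0.000 = 1.000
~(B ↔ B) = 1 − 1.000 = 0.000
So the right-hand bound is ~(B ↔ B) = 0.000.
The residuum of the Łukasiewicz t-norm gives the supremum: min(1, 1 − 0.185 + 0.000).
1 − 0.185 + 0.000 = 0.815, so t = min(1, 0.815) = 0.815.
Check: 0.185 ⊗ 0.815 = max(0, 0.000) = 0.000 ≤ 0.000.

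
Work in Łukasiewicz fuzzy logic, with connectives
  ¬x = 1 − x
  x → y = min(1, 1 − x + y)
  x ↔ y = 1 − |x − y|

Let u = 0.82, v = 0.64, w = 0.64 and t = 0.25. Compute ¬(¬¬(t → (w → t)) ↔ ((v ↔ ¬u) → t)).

0.29

w → t = min(1, 1 − 0.64 + 0.25) = min(1, 0.61) = 0.61
t → (w → t) = min(1, 1 − 0.25 + 0.61) = min(1, 1.36) = 1.00
¬(t → (w → t)) = 1 − 1.00 = 0.00
¬¬(t → (w → t)) = 1 − 0.00 = 1.00
¬u = 1 − 0.82 = 0.18
v ↔ ¬u = 1 − |0.64 − 0.18| = 1 − 0.46 = 0.54
(v ↔ ¬u) → t = min(1, 1 − 0.54 + 0.25) = min(1, 0.71) = 0.71
¬¬(t → (w → t)) ↔ ((v ↔ ¬u) → t) = 1 − |1.00 − 0.71| = 1 − 0.29 = 0.71
¬(¬¬(t → (w → t)) ↔ ((v ↔ ¬u) → t)) = 1 − 0.71 = 0.29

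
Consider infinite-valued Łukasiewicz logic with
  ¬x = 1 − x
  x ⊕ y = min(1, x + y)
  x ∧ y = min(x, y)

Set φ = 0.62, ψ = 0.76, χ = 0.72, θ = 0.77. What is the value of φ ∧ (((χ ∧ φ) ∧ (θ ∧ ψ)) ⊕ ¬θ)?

χ ∧ φ = min(0.72, 0.62) = 0.62
θ ∧ ψ = min(0.77, 0.76) = 0.76
(χ ∧ φ) ∧ (θ ∧ ψ) = min(0.62, 0.76) = 0.62
¬θ = 1 − 0.77 = 0.23
((χ ∧ φ) ∧ (θ ∧ ψ)) ⊕ ¬θ = min(1, 0.62 + 0.23) = min(1, 0.85) = 0.85
φ ∧ (((χ ∧ φ) ∧ (θ ∧ ψ)) ⊕ ¬θ) = min(0.62, 0.85) = 0.62

0.62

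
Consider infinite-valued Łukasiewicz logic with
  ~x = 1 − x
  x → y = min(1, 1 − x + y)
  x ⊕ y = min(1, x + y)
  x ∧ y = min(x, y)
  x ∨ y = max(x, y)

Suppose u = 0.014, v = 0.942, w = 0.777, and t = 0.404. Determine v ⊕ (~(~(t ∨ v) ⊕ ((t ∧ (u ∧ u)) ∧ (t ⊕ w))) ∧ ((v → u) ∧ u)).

0.956

t ∨ v = max(0.404, 0.942) = 0.942
~(t ∨ v) = 1 − 0.942 = 0.058
u ∧ u = min(0.014, 0.014) = 0.014
t ∧ (u ∧ u) = min(0.404, 0.014) = 0.014
t ⊕ w = min(1, 0.404 + 0.777) = min(1, 1.181) = 1.000
(t ∧ (u ∧ u)) ∧ (t ⊕ w) = min(0.014, 1.000) = 0.014
~(t ∨ v) ⊕ ((t ∧ (u ∧ u)) ∧ (t ⊕ w)) = min(1, 0.058 + 0.014) = min(1, 0.072) = 0.072
~(~(t ∨ v) ⊕ ((t ∧ (u ∧ u)) ∧ (t ⊕ w))) = 1 − 0.072 = 0.928
v → u = min(1, 1 − 0.942 + 0.014) = min(1, 0.072) = 0.072
(v → u) ∧ u = min(0.072, 0.014) = 0.014
~(~(t ∨ v) ⊕ ((t ∧ (u ∧ u)) ∧ (t ⊕ w))) ∧ ((v → u) ∧ u) = min(0.928, 0.014) = 0.014
v ⊕ (~(~(t ∨ v) ⊕ ((t ∧ (u ∧ u)) ∧ (t ⊕ w))) ∧ ((v → u) ∧ u)) = min(1, 0.942 + 0.014) = min(1, 0.956) = 0.956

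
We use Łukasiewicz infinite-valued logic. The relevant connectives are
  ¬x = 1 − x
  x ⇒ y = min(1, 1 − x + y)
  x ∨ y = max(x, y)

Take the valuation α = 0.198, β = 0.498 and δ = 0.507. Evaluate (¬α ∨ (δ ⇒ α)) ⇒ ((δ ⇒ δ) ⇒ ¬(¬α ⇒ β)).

¬α = 1 − 0.198 = 0.802
δ ⇒ α = min(1, 1 − 0.507 + 0.198) = min(1, 0.691) = 0.691
¬α ∨ (δ ⇒ α) = max(0.802, 0.691) = 0.802
δ ⇒ δ = min(1, 1 − 0.507 + 0.507) = min(1, 1.000) = 1.000
¬α ⇒ β = min(1, 1 − 0.802 + 0.498) = min(1, 0.696) = 0.696
¬(¬α ⇒ β) = 1 − 0.696 = 0.304
(δ ⇒ δ) ⇒ ¬(¬α ⇒ β) = min(1, 1 − 1.000 + 0.304) = min(1, 0.304) = 0.304
(¬α ∨ (δ ⇒ α)) ⇒ ((δ ⇒ δ) ⇒ ¬(¬α ⇒ β)) = min(1, 1 − 0.802 + 0.304) = min(1, 0.502) = 0.502

0.502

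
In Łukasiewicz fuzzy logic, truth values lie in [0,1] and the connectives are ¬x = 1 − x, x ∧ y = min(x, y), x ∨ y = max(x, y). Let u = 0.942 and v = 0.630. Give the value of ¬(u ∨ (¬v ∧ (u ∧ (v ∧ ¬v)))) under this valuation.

0.058

¬v = 1 − 0.630 = 0.370
v ∧ ¬v = min(0.630, 0.370) = 0.370
u ∧ (v ∧ ¬v) = min(0.942, 0.370) = 0.370
¬v ∧ (u ∧ (v ∧ ¬v)) = min(0.370, 0.370) = 0.370
u ∨ (¬v ∧ (u ∧ (v ∧ ¬v))) = max(0.942, 0.370) = 0.942
¬(u ∨ (¬v ∧ (u ∧ (v ∧ ¬v)))) = 1 − 0.942 = 0.058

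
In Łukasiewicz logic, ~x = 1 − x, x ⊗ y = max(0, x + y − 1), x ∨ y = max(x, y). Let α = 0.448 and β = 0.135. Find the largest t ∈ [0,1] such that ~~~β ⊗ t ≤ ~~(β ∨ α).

~β = 1 − 0.135 = 0.865
~~β = 1 − 0.865 = 0.135
~~~β = 1 − 0.135 = 0.865
So the left factor is ~~~β = 0.865.
β ∨ α = max(0.135, 0.448) = 0.448
~(β ∨ α) = 1 − 0.448 = 0.552
~~(β ∨ α) = 1 − 0.552 = 0.448
So the right-hand bound is ~~(β ∨ α) = 0.448.
The residuum of the Łukasiewicz t-norm gives the supremum: min(1, 1 − 0.865 + 0.448).
1 − 0.865 + 0.448 = 0.583, so t = min(1, 0.583) = 0.583.
Check: 0.865 ⊗ 0.583 = max(0, 0.448) = 0.448 ≤ 0.448.

0.583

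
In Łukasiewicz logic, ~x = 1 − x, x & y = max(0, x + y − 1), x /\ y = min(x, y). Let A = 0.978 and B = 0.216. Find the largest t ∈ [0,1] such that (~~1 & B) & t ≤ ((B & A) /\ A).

0.978

~1 = 1 − 1.000 = 0.000
~~1 = 1 − 0.000 = 1.000
~~1 & B = max(0, 1.000 + 0.216 − 1) = max(0, 0.216) = 0.216
So the left factor is ~~1 & B = 0.216.
B & A = max(0, 0.216 + 0.978 − 1) = max(0, 0.194) = 0.194
(B & A) /\ A = min(0.194, 0.978) = 0.194
So the right-hand bound is (B & A) /\ A = 0.194.
The residuum of the Łukasiewicz t-norm gives the supremum: min(1, 1 − 0.216 + 0.194).
1 − 0.216 + 0.194 = 0.978, so t = min(1, 0.978) = 0.978.
Check: 0.216 & 0.978 = max(0, 0.194) = 0.194 ≤ 0.194.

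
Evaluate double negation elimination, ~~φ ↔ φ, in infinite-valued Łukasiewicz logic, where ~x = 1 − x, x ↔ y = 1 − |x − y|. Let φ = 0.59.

1.00

~φ = 1 − 0.59 = 0.41
~~φ = 1 − 0.41 = 0.59
~~φ ↔ φ = 1 − |0.59 − 0.59| = 1 − 0.00 = 1.00
(As expected: always 1 in Ł∞ since negation is involutive.)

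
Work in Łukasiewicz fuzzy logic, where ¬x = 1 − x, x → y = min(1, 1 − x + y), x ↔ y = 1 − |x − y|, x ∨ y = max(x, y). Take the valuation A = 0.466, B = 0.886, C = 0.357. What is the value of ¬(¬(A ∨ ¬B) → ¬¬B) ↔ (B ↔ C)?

0.529

¬B = 1 − 0.886 = 0.114
A ∨ ¬B = max(0.466, 0.114) = 0.466
¬(A ∨ ¬B) = 1 − 0.466 = 0.534
¬¬B = 1 − 0.114 = 0.886
¬(A ∨ ¬B) → ¬¬B = min(1, 1 − 0.534 + 0.886) = min(1, 1.352) = 1.000
¬(¬(A ∨ ¬B) → ¬¬B) = 1 − 1.000 = 0.000
B ↔ C = 1 − |0.886 − 0.357| = 1 − 0.529 = 0.471
¬(¬(A ∨ ¬B) → ¬¬B) ↔ (B ↔ C) = 1 − |0.000 − 0.471| = 1 − 0.471 = 0.529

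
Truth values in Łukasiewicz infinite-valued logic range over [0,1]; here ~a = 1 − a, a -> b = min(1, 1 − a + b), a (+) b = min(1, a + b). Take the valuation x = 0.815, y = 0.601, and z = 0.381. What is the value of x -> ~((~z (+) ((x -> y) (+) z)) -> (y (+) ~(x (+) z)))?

0.584

~z = 1 − 0.381 = 0.619
x -> y = min(1, 1 − 0.815 + 0.601) = min(1, 0.786) = 0.786
(x -> y) (+) z = min(1, 0.786 + 0.381) = min(1, 1.167) = 1.000
~z (+) ((x -> y) (+) z) = min(1, 0.619 + 1.000) = min(1, 1.619) = 1.000
x (+) z = min(1, 0.815 + 0.381) = min(1, 1.196) = 1.000
~(x (+) z) = 1 − 1.000 = 0.000
y (+) ~(x (+) z) = min(1, 0.601 + 0.000) = min(1, 0.601) = 0.601
(~z (+) ((x -> y) (+) z)) -> (y (+) ~(x (+) z)) = min(1, 1 − 1.000 + 0.601) = min(1, 0.601) = 0.601
~((~z (+) ((x -> y) (+) z)) -> (y (+) ~(x (+) z))) = 1 − 0.601 = 0.399
x -> ~((~z (+) ((x -> y) (+) z)) -> (y (+) ~(x (+) z))) = min(1, 1 − 0.815 + 0.399) = min(1, 0.584) = 0.584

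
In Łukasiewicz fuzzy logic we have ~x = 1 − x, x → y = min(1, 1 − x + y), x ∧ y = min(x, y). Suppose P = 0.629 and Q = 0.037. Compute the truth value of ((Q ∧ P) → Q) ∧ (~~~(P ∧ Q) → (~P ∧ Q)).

Q ∧ P = min(0.037, 0.629) = 0.037
(Q ∧ P) → Q = min(1, 1 − 0.037 + 0.037) = min(1, 1.000) = 1.000
P ∧ Q = min(0.629, 0.037) = 0.037
~(P ∧ Q) = 1 − 0.037 = 0.963
~~(P ∧ Q) = 1 − 0.963 = 0.037
~~~(P ∧ Q) = 1 − 0.037 = 0.963
~P = 1 − 0.629 = 0.371
~P ∧ Q = min(0.371, 0.037) = 0.037
~~~(P ∧ Q) → (~P ∧ Q) = min(1, 1 − 0.963 + 0.037) = min(1, 0.074) = 0.074
((Q ∧ P) → Q) ∧ (~~~(P ∧ Q) → (~P ∧ Q)) = min(1.000, 0.074) = 0.074

0.074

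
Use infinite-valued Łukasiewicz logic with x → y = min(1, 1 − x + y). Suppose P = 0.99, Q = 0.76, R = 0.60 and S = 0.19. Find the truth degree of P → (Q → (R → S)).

0.84

R → S = min(1, 1 − 0.60 + 0.19) = min(1, 0.59) = 0.59
Q → (R → S) = min(1, 1 − 0.76 + 0.59) = min(1, 0.83) = 0.83
P → (Q → (R → S)) = min(1, 1 − 0.99 + 0.83) = min(1, 0.84) = 0.84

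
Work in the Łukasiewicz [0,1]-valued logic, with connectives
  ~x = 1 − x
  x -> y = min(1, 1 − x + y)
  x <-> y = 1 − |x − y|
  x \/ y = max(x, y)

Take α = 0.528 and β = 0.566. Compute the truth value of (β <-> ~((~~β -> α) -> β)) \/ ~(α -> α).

0.830

~β = 1 − 0.566 = 0.434
~~β = 1 − 0.434 = 0.566
~~β -> α = min(1, 1 − 0.566 + 0.528) = min(1, 0.962) = 0.962
(~~β -> α) -> β = min(1, 1 − 0.962 + 0.566) = min(1, 0.604) = 0.604
~((~~β -> α) -> β) = 1 − 0.604 = 0.396
β <-> ~((~~β -> α) -> β) = 1 − |0.566 − 0.396| = 1 − 0.170 = 0.830
α -> α = min(1, 1 − 0.528 + 0.528) = min(1, 1.000) = 1.000
~(α -> α) = 1 − 1.000 = 0.000
(β <-> ~((~~β -> α) -> β)) \/ ~(α -> α) = max(0.830, 0.000) = 0.830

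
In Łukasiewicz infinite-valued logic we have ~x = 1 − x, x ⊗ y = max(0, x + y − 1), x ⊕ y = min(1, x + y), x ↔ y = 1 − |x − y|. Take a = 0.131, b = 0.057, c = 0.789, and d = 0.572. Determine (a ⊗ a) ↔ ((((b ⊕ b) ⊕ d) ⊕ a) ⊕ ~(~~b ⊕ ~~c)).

a ⊗ a = max(0, 0.131 + 0.131 − 1) = max(0, -0.738) = 0.000
b ⊕ b = min(1, 0.057 + 0.057) = min(1, 0.114) = 0.114
(b ⊕ b) ⊕ d = min(1, 0.114 + 0.572) = min(1, 0.686) = 0.686
((b ⊕ b) ⊕ d) ⊕ a = min(1, 0.686 + 0.131) = min(1, 0.817) = 0.817
~b = 1 − 0.057 = 0.943
~~b = 1 − 0.943 = 0.057
~c = 1 − 0.789 = 0.211
~~c = 1 − 0.211 = 0.789
~~b ⊕ ~~c = min(1, 0.057 + 0.789) = min(1, 0.846) = 0.846
~(~~b ⊕ ~~c) = 1 − 0.846 = 0.154
(((b ⊕ b) ⊕ d) ⊕ a) ⊕ ~(~~b ⊕ ~~c) = min(1, 0.817 + 0.154) = min(1, 0.971) = 0.971
(a ⊗ a) ↔ ((((b ⊕ b) ⊕ d) ⊕ a) ⊕ ~(~~b ⊕ ~~c)) = 1 − |0.000 − 0.971| = 1 − 0.971 = 0.029

0.029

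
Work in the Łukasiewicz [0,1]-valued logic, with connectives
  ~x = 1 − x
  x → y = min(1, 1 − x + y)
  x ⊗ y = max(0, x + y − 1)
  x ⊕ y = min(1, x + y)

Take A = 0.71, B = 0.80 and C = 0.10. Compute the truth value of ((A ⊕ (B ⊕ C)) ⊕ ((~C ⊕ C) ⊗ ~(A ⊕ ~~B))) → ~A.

B ⊕ C = min(1, 0.80 + 0.10) = min(1, 0.90) = 0.90
A ⊕ (B ⊕ C) = min(1, 0.71 + 0.90) = min(1, 1.61) = 1.00
~C = 1 − 0.10 = 0.90
~C ⊕ C = min(1, 0.90 + 0.10) = min(1, 1.00) = 1.00
~B = 1 − 0.80 = 0.20
~~B = 1 − 0.20 = 0.80
A ⊕ ~~B = min(1, 0.71 + 0.80) = min(1, 1.51) = 1.00
~(A ⊕ ~~B) = 1 − 1.00 = 0.00
(~C ⊕ C) ⊗ ~(A ⊕ ~~B) = max(0, 1.00 + 0.00 − 1) = max(0, 0.00) = 0.00
(A ⊕ (B ⊕ C)) ⊕ ((~C ⊕ C) ⊗ ~(A ⊕ ~~B)) = min(1, 1.00 + 0.00) = min(1, 1.00) = 1.00
~A = 1 − 0.71 = 0.29
((A ⊕ (B ⊕ C)) ⊕ ((~C ⊕ C) ⊗ ~(A ⊕ ~~B))) → ~A = min(1, 1 − 1.00 + 0.29) = min(1, 0.29) = 0.29

0.29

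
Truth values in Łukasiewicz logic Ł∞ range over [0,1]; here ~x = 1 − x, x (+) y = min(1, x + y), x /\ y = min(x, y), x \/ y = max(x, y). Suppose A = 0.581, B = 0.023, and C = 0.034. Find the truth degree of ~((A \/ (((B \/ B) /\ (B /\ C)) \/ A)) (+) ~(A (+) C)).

0.034

B \/ B = max(0.023, 0.023) = 0.023
B /\ C = min(0.023, 0.034) = 0.023
(B \/ B) /\ (B /\ C) = min(0.023, 0.023) = 0.023
((B \/ B) /\ (B /\ C)) \/ A = max(0.023, 0.581) = 0.581
A \/ (((B \/ B) /\ (B /\ C)) \/ A) = max(0.581, 0.581) = 0.581
A (+) C = min(1, 0.581 + 0.034) = min(1, 0.615) = 0.615
~(A (+) C) = 1 − 0.615 = 0.385
(A \/ (((B \/ B) /\ (B /\ C)) \/ A)) (+) ~(A (+) C) = min(1, 0.581 + 0.385) = min(1, 0.966) = 0.966
~((A \/ (((B \/ B) /\ (B /\ C)) \/ A)) (+) ~(A (+) C)) = 1 − 0.966 = 0.034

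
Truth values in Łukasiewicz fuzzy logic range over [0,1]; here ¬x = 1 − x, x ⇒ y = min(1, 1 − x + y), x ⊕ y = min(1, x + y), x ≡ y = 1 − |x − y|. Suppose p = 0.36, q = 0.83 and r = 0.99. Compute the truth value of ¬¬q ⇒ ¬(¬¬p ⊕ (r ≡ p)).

¬q = 1 − 0.83 = 0.17
¬¬q = 1 − 0.17 = 0.83
¬p = 1 − 0.36 = 0.64
¬¬p = 1 − 0.64 = 0.36
r ≡ p = 1 − |0.99 − 0.36| = 1 − 0.63 = 0.37
¬¬p ⊕ (r ≡ p) = min(1, 0.36 + 0.37) = min(1, 0.73) = 0.73
¬(¬¬p ⊕ (r ≡ p)) = 1 − 0.73 = 0.27
¬¬q ⇒ ¬(¬¬p ⊕ (r ≡ p)) = min(1, 1 − 0.83 + 0.27) = min(1, 0.44) = 0.44

0.44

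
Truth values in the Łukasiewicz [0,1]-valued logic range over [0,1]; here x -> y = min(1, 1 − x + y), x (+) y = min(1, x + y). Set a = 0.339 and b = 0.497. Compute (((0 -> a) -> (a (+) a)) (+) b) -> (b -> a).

0 -> a = min(1, 1 − 0.000 + 0.339) = min(1, 1.339) = 1.000
a (+) a = min(1, 0.339 + 0.339) = min(1, 0.678) = 0.678
(0 -> a) -> (a (+) a) = min(1, 1 − 1.000 + 0.678) = min(1, 0.678) = 0.678
((0 -> a) -> (a (+) a)) (+) b = min(1, 0.678 + 0.497) = min(1, 1.175) = 1.000
b -> a = min(1, 1 − 0.497 + 0.339) = min(1, 0.842) = 0.842
(((0 -> a) -> (a (+) a)) (+) b) -> (b -> a) = min(1, 1 − 1.000 + 0.842) = min(1, 0.842) = 0.842

0.842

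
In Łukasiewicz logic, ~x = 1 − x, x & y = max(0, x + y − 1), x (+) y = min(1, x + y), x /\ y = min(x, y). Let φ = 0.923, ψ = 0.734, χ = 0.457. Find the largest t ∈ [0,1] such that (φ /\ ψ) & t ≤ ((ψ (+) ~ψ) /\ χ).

0.723

φ /\ ψ = min(0.923, 0.734) = 0.734
So the left factor is φ /\ ψ = 0.734.
~ψ = 1 − 0.734 = 0.266
ψ (+) ~ψ = min(1, 0.734 + 0.266) = min(1, 1.000) = 1.000
(ψ (+) ~ψ) /\ χ = min(1.000, 0.457) = 0.457
So the right-hand bound is (ψ (+) ~ψ) /\ χ = 0.457.
The residuum of the Łukasiewicz t-norm gives the supremum: min(1, 1 − 0.734 + 0.457).
1 − 0.734 + 0.457 = 0.723, so t = min(1, 0.723) = 0.723.
Check: 0.734 & 0.723 = max(0, 0.457) = 0.457 ≤ 0.457.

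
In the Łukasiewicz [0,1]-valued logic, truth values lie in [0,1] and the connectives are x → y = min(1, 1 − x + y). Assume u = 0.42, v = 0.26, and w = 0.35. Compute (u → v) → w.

0.51

u → v = min(1, 1 − 0.42 + 0.26) = min(1, 0.84) = 0.84
(u → v) → w = min(1, 1 − 0.84 + 0.35) = min(1, 0.51) = 0.51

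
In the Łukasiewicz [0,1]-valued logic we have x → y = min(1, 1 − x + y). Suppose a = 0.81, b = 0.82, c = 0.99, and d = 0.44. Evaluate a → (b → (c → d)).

0.82

c → d = min(1, 1 − 0.99 + 0.44) = min(1, 0.45) = 0.45
b → (c → d) = min(1, 1 − 0.82 + 0.45) = min(1, 0.63) = 0.63
a → (b → (c → d)) = min(1, 1 − 0.81 + 0.63) = min(1, 0.82) = 0.82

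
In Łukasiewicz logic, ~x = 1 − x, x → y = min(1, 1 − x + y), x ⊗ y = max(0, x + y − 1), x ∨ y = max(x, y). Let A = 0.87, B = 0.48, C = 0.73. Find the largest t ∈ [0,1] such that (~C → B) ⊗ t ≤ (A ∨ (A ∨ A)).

0.87

~C = 1 − 0.73 = 0.27
~C → B = min(1, 1 − 0.27 + 0.48) = min(1, 1.21) = 1.00
So the left factor is ~C → B = 1.00.
A ∨ A = max(0.87, 0.87) = 0.87
A ∨ (A ∨ A) = max(0.87, 0.87) = 0.87
So the right-hand bound is A ∨ (A ∨ A) = 0.87.
The residuum of the Łukasiewicz t-norm gives the supremum: min(1, 1 − 1.00 + 0.87).
1 − 1.00 + 0.87 = 0.87, so t = min(1, 0.87) = 0.87.
Check: 1.00 ⊗ 0.87 = max(0, 0.87) = 0.87 ≤ 0.87.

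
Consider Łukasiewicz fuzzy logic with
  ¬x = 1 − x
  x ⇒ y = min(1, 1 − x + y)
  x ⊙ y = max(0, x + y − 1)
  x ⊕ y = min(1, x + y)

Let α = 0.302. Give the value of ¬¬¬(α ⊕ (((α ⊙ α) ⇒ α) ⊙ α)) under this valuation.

0.396

α ⊙ α = max(0, 0.302 + 0.302 − 1) = max(0, -0.396) = 0.000
(α ⊙ α) ⇒ α = min(1, 1 − 0.000 + 0.302) = min(1, 1.302) = 1.000
((α ⊙ α) ⇒ α) ⊙ α = max(0, 1.000 + 0.302 − 1) = max(0, 0.302) = 0.302
α ⊕ (((α ⊙ α) ⇒ α) ⊙ α) = min(1, 0.302 + 0.302) = min(1, 0.604) = 0.604
¬(α ⊕ (((α ⊙ α) ⇒ α) ⊙ α)) = 1 − 0.604 = 0.396
¬¬(α ⊕ (((α ⊙ α) ⇒ α) ⊙ α)) = 1 − 0.396 = 0.604
¬¬¬(α ⊕ (((α ⊙ α) ⇒ α) ⊙ α)) = 1 − 0.604 = 0.396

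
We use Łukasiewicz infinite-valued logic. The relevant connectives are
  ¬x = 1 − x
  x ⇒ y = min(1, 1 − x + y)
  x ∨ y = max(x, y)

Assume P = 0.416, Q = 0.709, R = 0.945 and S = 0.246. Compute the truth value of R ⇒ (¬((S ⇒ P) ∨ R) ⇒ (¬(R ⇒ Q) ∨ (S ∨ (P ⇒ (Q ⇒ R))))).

1.000

S ⇒ P = min(1, 1 − 0.246 + 0.416) = min(1, 1.170) = 1.000
(S ⇒ P) ∨ R = max(1.000, 0.945) = 1.000
¬((S ⇒ P) ∨ R) = 1 − 1.000 = 0.000
R ⇒ Q = min(1, 1 − 0.945 + 0.709) = min(1, 0.764) = 0.764
¬(R ⇒ Q) = 1 − 0.764 = 0.236
Q ⇒ R = min(1, 1 − 0.709 + 0.945) = min(1, 1.236) = 1.000
P ⇒ (Q ⇒ R) = min(1, 1 − 0.416 + 1.000) = min(1, 1.584) = 1.000
S ∨ (P ⇒ (Q ⇒ R)) = max(0.246, 1.000) = 1.000
¬(R ⇒ Q) ∨ (S ∨ (P ⇒ (Q ⇒ R))) = max(0.236, 1.000) = 1.000
¬((S ⇒ P) ∨ R) ⇒ (¬(R ⇒ Q) ∨ (S ∨ (P ⇒ (Q ⇒ R)))) = min(1, 1 − 0.000 + 1.000) = min(1, 2.000) = 1.000
R ⇒ (¬((S ⇒ P) ∨ R) ⇒ (¬(R ⇒ Q) ∨ (S ∨ (P ⇒ (Q ⇒ R))))) = min(1, 1 − 0.945 + 1.000) = min(1, 1.055) = 1.000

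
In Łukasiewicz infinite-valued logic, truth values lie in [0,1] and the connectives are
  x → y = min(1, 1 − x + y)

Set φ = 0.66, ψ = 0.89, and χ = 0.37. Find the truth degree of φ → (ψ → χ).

ψ → χ = min(1, 1 − 0.89 + 0.37) = min(1, 0.48) = 0.48
φ → (ψ → χ) = min(1, 1 − 0.66 + 0.48) = min(1, 0.82) = 0.82

0.82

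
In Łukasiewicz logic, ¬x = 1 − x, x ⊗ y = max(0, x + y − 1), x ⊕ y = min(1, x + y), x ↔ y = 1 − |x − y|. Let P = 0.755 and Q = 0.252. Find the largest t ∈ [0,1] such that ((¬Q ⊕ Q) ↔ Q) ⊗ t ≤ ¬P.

0.993

¬Q = 1 − 0.252 = 0.748
¬Q ⊕ Q = min(1, 0.748 + 0.252) = min(1, 1.000) = 1.000
(¬Q ⊕ Q) ↔ Q = 1 − |1.000 − 0.252| = 1 − 0.748 = 0.252
So the left factor is (¬Q ⊕ Q) ↔ Q = 0.252.
¬P = 1 − 0.755 = 0.245
So the right-hand bound is ¬P = 0.245.
The residuum of the Łukasiewicz t-norm gives the supremum: min(1, 1 − 0.252 + 0.245).
1 − 0.252 + 0.245 = 0.993, so t = min(1, 0.993) = 0.993.
Check: 0.252 ⊗ 0.993 = max(0, 0.245) = 0.245 ≤ 0.245.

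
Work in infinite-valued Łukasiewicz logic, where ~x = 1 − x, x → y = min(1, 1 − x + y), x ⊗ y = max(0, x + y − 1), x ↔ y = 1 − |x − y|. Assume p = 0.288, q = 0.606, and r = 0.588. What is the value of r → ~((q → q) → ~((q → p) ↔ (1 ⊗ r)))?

1.000

q → q = min(1, 1 − 0.606 + 0.606) = min(1, 1.000) = 1.000
q → p = min(1, 1 − 0.606 + 0.288) = min(1, 0.682) = 0.682
1 ⊗ r = max(0, 1.000 + 0.588 − 1) = max(0, 0.588) = 0.588
(q → p) ↔ (1 ⊗ r) = 1 − |0.682 − 0.588| = 1 − 0.094 = 0.906
~((q → p) ↔ (1 ⊗ r)) = 1 − 0.906 = 0.094
(q → q) → ~((q → p) ↔ (1 ⊗ r)) = min(1, 1 − 1.000 + 0.094) = min(1, 0.094) = 0.094
~((q → q) → ~((q → p) ↔ (1 ⊗ r))) = 1 − 0.094 = 0.906
r → ~((q → q) → ~((q → p) ↔ (1 ⊗ r))) = min(1, 1 − 0.588 + 0.906) = min(1, 1.318) = 1.000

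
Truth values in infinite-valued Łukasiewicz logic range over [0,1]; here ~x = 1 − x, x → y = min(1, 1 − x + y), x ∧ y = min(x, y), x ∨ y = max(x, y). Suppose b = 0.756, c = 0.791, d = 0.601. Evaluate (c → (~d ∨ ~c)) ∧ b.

0.608

~d = 1 − 0.601 = 0.399
~c = 1 − 0.791 = 0.209
~d ∨ ~c = max(0.399, 0.209) = 0.399
c → (~d ∨ ~c) = min(1, 1 − 0.791 + 0.399) = min(1, 0.608) = 0.608
(c → (~d ∨ ~c)) ∧ b = min(0.608, 0.756) = 0.608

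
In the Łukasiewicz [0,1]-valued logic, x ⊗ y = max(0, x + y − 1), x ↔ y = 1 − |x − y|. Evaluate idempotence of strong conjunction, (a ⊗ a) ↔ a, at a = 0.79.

a ⊗ a = max(0, 0.79 + 0.79 − 1) = max(0, 0.58) = 0.58
(a ⊗ a) ↔ a = 1 − |0.58 − 0.79| = 1 − 0.21 = 0.79
(The value 0.79 < 1 shows this instance is not satisfied; fails in Ł∞ since a ⊗ a = max(0, 2a−1) ≠ a in general.)

0.79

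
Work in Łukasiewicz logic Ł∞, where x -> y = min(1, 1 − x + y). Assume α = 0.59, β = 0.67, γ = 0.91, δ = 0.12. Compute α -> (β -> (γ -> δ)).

0.95

γ -> δ = min(1, 1 − 0.91 + 0.12) = min(1, 0.21) = 0.21
β -> (γ -> δ) = min(1, 1 − 0.67 + 0.21) = min(1, 0.54) = 0.54
α -> (β -> (γ -> δ)) = min(1, 1 − 0.59 + 0.54) = min(1, 0.95) = 0.95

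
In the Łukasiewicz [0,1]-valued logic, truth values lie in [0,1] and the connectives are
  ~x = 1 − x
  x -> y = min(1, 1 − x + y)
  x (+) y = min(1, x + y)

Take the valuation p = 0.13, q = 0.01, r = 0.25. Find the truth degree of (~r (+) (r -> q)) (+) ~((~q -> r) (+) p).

~r = 1 − 0.25 = 0.75
r -> q = min(1, 1 − 0.25 + 0.01) = min(1, 0.76) = 0.76
~r (+) (r -> q) = min(1, 0.75 + 0.76) = min(1, 1.51) = 1.00
~q = 1 − 0.01 = 0.99
~q -> r = min(1, 1 − 0.99 + 0.25) = min(1, 0.26) = 0.26
(~q -> r) (+) p = min(1, 0.26 + 0.13) = min(1, 0.39) = 0.39
~((~q -> r) (+) p) = 1 − 0.39 = 0.61
(~r (+) (r -> q)) (+) ~((~q -> r) (+) p) = min(1, 1.00 + 0.61) = min(1, 1.61) = 1.00

1.00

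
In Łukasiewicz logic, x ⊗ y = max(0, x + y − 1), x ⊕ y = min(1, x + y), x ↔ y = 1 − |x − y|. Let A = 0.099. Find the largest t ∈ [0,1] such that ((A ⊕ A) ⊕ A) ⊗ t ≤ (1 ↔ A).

0.802

A ⊕ A = min(1, 0.099 + 0.099) = min(1, 0.198) = 0.198
(A ⊕ A) ⊕ A = min(1, 0.198 + 0.099) = min(1, 0.297) = 0.297
So the left factor is (A ⊕ A) ⊕ A = 0.297.
1 ↔ A = 1 − |1.000 − 0.099| = 1 − 0.901 = 0.099
So the right-hand bound is 1 ↔ A = 0.099.
The residuum of the Łukasiewicz t-norm gives the supremum: min(1, 1 − 0.297 + 0.099).
1 − 0.297 + 0.099 = 0.802, so t = min(1, 0.802) = 0.802.
Check: 0.297 ⊗ 0.802 = max(0, 0.099) = 0.099 ≤ 0.099.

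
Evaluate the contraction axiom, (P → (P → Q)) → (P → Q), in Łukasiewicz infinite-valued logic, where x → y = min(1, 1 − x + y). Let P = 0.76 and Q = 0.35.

0.76

P → Q = min(1, 1 − 0.76 + 0.35) = min(1, 0.59) = 0.59
P → (P → Q) = min(1, 1 − 0.76 + 0.59) = min(1, 0.83) = 0.83
(P → (P → Q)) → (P → Q) = min(1, 1 − 0.83 + 0.59) = min(1, 0.76) = 0.76
(The value 0.76 < 1 shows this instance is not satisfied; fails in Ł∞ (the t-norm is not idempotent).)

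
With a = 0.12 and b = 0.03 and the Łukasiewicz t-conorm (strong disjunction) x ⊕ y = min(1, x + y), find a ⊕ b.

a ⊕ b = min(1, 0.12 + 0.03) = min(1, 0.15) = 0.15
For comparison, the Gödel t-conorm max(x, y) would give 0.12.

0.15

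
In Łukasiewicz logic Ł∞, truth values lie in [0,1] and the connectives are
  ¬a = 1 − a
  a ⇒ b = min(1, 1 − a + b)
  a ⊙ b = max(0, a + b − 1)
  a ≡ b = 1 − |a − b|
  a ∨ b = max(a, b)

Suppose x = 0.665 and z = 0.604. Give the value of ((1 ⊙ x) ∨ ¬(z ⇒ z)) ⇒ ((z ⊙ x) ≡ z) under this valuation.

1 ⊙ x = max(0, 1.000 + 0.665 − 1) = max(0, 0.665) = 0.665
z ⇒ z = min(1, 1 − 0.604 + 0.604) = min(1, 1.000) = 1.000
¬(z ⇒ z) = 1 − 1.000 = 0.000
(1 ⊙ x) ∨ ¬(z ⇒ z) = max(0.665, 0.000) = 0.665
z ⊙ x = max(0, 0.604 + 0.665 − 1) = max(0, 0.269) = 0.269
(z ⊙ x) ≡ z = 1 − |0.269 − 0.604| = 1 − 0.335 = 0.665
((1 ⊙ x) ∨ ¬(z ⇒ z)) ⇒ ((z ⊙ x) ≡ z) = min(1, 1 − 0.665 + 0.665) = min(1, 1.000) = 1.000

1.000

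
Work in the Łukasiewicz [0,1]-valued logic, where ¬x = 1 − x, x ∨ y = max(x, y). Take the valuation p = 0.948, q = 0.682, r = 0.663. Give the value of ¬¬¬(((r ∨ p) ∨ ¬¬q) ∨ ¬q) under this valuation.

0.052

r ∨ p = max(0.663, 0.948) = 0.948
¬q = 1 − 0.682 = 0.318
¬¬q = 1 − 0.318 = 0.682
(r ∨ p) ∨ ¬¬q = max(0.948, 0.682) = 0.948
((r ∨ p) ∨ ¬¬q) ∨ ¬q = max(0.948, 0.318) = 0.948
¬(((r ∨ p) ∨ ¬¬q) ∨ ¬q) = 1 − 0.948 = 0.052
¬¬(((r ∨ p) ∨ ¬¬q) ∨ ¬q) = 1 − 0.052 = 0.948
¬¬¬(((r ∨ p) ∨ ¬¬q) ∨ ¬q) = 1 − 0.948 = 0.052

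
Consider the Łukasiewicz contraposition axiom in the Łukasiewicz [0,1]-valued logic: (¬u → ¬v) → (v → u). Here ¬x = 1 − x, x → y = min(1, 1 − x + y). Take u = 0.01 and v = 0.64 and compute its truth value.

¬u = 1 − 0.01 = 0.99
¬v = 1 − 0.64 = 0.36
¬u → ¬v = min(1, 1 − 0.99 + 0.36) = min(1, 0.37) = 0.37
v → u = min(1, 1 − 0.64 + 0.01) = min(1, 0.37) = 0.37
(¬u → ¬v) → (v → u) = min(1, 1 − 0.37 + 0.37) = min(1, 1.00) = 1.00
(As expected: an axiom of Ł∞, always 1.)

1.00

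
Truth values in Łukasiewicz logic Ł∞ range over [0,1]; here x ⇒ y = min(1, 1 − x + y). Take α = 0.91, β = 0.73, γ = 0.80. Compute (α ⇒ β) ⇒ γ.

α ⇒ β = min(1, 1 − 0.91 + 0.73) = min(1, 0.82) = 0.82
(α ⇒ β) ⇒ γ = min(1, 1 − 0.82 + 0.80) = min(1, 0.98) = 0.98

0.98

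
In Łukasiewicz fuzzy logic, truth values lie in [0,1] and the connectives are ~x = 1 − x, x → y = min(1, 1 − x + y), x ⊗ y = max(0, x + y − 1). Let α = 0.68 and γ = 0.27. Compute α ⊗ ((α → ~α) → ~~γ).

0.31

~α = 1 − 0.68 = 0.32
α → ~α = min(1, 1 − 0.68 + 0.32) = min(1, 0.64) = 0.64
~γ = 1 − 0.27 = 0.73
~~γ = 1 − 0.73 = 0.27
(α → ~α) → ~~γ = min(1, 1 − 0.64 + 0.27) = min(1, 0.63) = 0.63
α ⊗ ((α → ~α) → ~~γ) = max(0, 0.68 + 0.63 − 1) = max(0, 0.31) = 0.31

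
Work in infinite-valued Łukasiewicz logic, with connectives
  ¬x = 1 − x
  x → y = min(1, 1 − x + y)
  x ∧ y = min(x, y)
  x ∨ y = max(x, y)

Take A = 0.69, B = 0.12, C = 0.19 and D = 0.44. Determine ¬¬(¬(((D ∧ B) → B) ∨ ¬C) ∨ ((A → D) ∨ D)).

D ∧ B = min(0.44, 0.12) = 0.12
(D ∧ B) → B = min(1, 1 − 0.12 + 0.12) = min(1, 1.00) = 1.00
¬C = 1 − 0.19 = 0.81
((D ∧ B) → B) ∨ ¬C = max(1.00, 0.81) = 1.00
¬(((D ∧ B) → B) ∨ ¬C) = 1 − 1.00 = 0.00
A → D = min(1, 1 − 0.69 + 0.44) = min(1, 0.75) = 0.75
(A → D) ∨ D = max(0.75, 0.44) = 0.75
¬(((D ∧ B) → B) ∨ ¬C) ∨ ((A → D) ∨ D) = max(0.00, 0.75) = 0.75
¬(¬(((D ∧ B) → B) ∨ ¬C) ∨ ((A → D) ∨ D)) = 1 − 0.75 = 0.25
¬¬(¬(((D ∧ B) → B) ∨ ¬C) ∨ ((A → D) ∨ D)) = 1 − 0.25 = 0.75

0.75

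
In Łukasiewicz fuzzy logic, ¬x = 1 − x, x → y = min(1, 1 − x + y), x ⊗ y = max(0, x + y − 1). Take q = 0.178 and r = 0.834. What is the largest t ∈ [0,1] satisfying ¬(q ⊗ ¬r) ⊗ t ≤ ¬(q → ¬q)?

¬r = 1 − 0.834 = 0.166
q ⊗ ¬r = max(0, 0.178 + 0.166 − 1) = max(0, -0.656) = 0.000
¬(q ⊗ ¬r) = 1 − 0.000 = 1.000
So the left factor is ¬(q ⊗ ¬r) = 1.000.
¬q = 1 − 0.178 = 0.822
q → ¬q = min(1, 1 − 0.178 + 0.822) = min(1, 1.644) = 1.000
¬(q → ¬q) = 1 − 1.000 = 0.000
So the right-hand bound is ¬(q → ¬q) = 0.000.
The residuum of the Łukasiewicz t-norm gives the supremum: min(1, 1 − 1.000 + 0.000).
1 − 1.000 + 0.000 = 0.000, so t = min(1, 0.000) = 0.000.
Check: 1.000 ⊗ 0.000 = max(0, 0.000) = 0.000 ≤ 0.000.

0.000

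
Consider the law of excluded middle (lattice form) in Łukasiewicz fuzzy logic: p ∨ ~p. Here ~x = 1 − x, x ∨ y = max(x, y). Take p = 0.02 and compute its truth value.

~p = 1 − 0.02 = 0.98
p ∨ ~p = max(0.02, 0.98) = 0.98
(The value 0.98 < 1 shows this instance is not satisfied; not a Ł∞-tautology — its value is max(a, 1−a).)

0.98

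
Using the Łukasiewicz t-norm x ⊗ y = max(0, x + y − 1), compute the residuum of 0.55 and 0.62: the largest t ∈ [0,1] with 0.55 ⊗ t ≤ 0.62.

The residuum of the Łukasiewicz t-norm gives the supremum: min(1, 1 − 0.55 + 0.62).
1 − 0.55 + 0.62 = 1.07, so t = min(1, 1.07) = 1.00.
Check: 0.55 ⊗ 1.00 = max(0, 0.55) = 0.55 ≤ 0.62.

1.00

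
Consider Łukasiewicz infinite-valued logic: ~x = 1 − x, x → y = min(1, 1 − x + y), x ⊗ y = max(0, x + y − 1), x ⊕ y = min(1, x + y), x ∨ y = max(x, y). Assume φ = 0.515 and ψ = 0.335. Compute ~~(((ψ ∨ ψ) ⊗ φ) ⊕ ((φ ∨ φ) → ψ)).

0.820

ψ ∨ ψ = max(0.335, 0.335) = 0.335
(ψ ∨ ψ) ⊗ φ = max(0, 0.335 + 0.515 − 1) = max(0, -0.150) = 0.000
φ ∨ φ = max(0.515, 0.515) = 0.515
(φ ∨ φ) → ψ = min(1, 1 − 0.515 + 0.335) = min(1, 0.820) = 0.820
((ψ ∨ ψ) ⊗ φ) ⊕ ((φ ∨ φ) → ψ) = min(1, 0.000 + 0.820) = min(1, 0.820) = 0.820
~(((ψ ∨ ψ) ⊗ φ) ⊕ ((φ ∨ φ) → ψ)) = 1 − 0.820 = 0.180
~~(((ψ ∨ ψ) ⊗ φ) ⊕ ((φ ∨ φ) → ψ)) = 1 − 0.180 = 0.820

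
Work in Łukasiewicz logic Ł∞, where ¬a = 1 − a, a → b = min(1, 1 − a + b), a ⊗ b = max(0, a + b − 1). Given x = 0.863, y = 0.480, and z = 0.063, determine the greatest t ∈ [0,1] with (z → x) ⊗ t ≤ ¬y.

z → x = min(1, 1 − 0.063 + 0.863) = min(1, 1.800) = 1.000
So the left factor is z → x = 1.000.
¬y = 1 − 0.480 = 0.520
So the right-hand bound is ¬y = 0.520.
The residuum of the Łukasiewicz t-norm gives the supremum: min(1, 1 − 1.000 + 0.520).
1 − 1.000 + 0.520 = 0.520, so t = min(1, 0.520) = 0.520.
Check: 1.000 ⊗ 0.520 = max(0, 0.520) = 0.520 ≤ 0.520.

0.520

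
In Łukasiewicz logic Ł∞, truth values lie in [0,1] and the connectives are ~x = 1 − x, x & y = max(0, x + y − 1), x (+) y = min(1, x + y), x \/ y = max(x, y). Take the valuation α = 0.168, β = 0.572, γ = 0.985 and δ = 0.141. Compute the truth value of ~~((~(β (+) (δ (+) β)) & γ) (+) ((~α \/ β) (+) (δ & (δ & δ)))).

0.832

δ (+) β = min(1, 0.141 + 0.572) = min(1, 0.713) = 0.713
β (+) (δ (+) β) = min(1, 0.572 + 0.713) = min(1, 1.285) = 1.000
~(β (+) (δ (+) β)) = 1 − 1.000 = 0.000
~(β (+) (δ (+) β)) & γ = max(0, 0.000 + 0.985 − 1) = max(0, -0.015) = 0.000
~α = 1 − 0.168 = 0.832
~α \/ β = max(0.832, 0.572) = 0.832
δ & δ = max(0, 0.141 + 0.141 − 1) = max(0, -0.718) = 0.000
δ & (δ & δ) = max(0, 0.141 + 0.000 − 1) = max(0, -0.859) = 0.000
(~α \/ β) (+) (δ & (δ & δ)) = min(1, 0.832 + 0.000) = min(1, 0.832) = 0.832
(~(β (+) (δ (+) β)) & γ) (+) ((~α \/ β) (+) (δ & (δ & δ))) = min(1, 0.000 + 0.832) = min(1, 0.832) = 0.832
~((~(β (+) (δ (+) β)) & γ) (+) ((~α \/ β) (+) (δ & (δ & δ)))) = 1 − 0.832 = 0.168
~~((~(β (+) (δ (+) β)) & γ) (+) ((~α \/ β) (+) (δ & (δ & δ)))) = 1 − 0.168 = 0.832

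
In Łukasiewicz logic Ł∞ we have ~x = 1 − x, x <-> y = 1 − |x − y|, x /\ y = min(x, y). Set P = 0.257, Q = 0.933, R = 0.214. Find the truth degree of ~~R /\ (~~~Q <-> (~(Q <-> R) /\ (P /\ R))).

~R = 1 − 0.214 = 0.786
~~R = 1 − 0.786 = 0.214
~Q = 1 − 0.933 = 0.067
~~Q = 1 − 0.067 = 0.933
~~~Q = 1 − 0.933 = 0.067
Q <-> R = 1 − |0.933 − 0.214| = 1 − 0.719 = 0.281
~(Q <-> R) = 1 − 0.281 = 0.719
P /\ R = min(0.257, 0.214) = 0.214
~(Q <-> R) /\ (P /\ R) = min(0.719, 0.214) = 0.214
~~~Q <-> (~(Q <-> R) /\ (P /\ R)) = 1 − |0.067 − 0.214| = 1 − 0.147 = 0.853
~~R /\ (~~~Q <-> (~(Q <-> R) /\ (P /\ R))) = min(0.214, 0.853) = 0.214

0.214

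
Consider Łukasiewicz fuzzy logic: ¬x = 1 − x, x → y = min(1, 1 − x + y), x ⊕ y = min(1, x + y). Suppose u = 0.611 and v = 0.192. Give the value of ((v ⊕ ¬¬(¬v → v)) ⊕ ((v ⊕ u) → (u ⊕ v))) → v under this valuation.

¬v = 1 − 0.192 = 0.808
¬v → v = min(1, 1 − 0.808 + 0.192) = min(1, 0.384) = 0.384
¬(¬v → v) = 1 − 0.384 = 0.616
¬¬(¬v → v) = 1 − 0.616 = 0.384
v ⊕ ¬¬(¬v → v) = min(1, 0.192 + 0.384) = min(1, 0.576) = 0.576
v ⊕ u = min(1, 0.192 + 0.611) = min(1, 0.803) = 0.803
u ⊕ v = min(1, 0.611 + 0.192) = min(1, 0.803) = 0.803
(v ⊕ u) → (u ⊕ v) = min(1, 1 − 0.803 + 0.803) = min(1, 1.000) = 1.000
(v ⊕ ¬¬(¬v → v)) ⊕ ((v ⊕ u) → (u ⊕ v)) = min(1, 0.576 + 1.000) = min(1, 1.576) = 1.000
((v ⊕ ¬¬(¬v → v)) ⊕ ((v ⊕ u) → (u ⊕ v))) → v = min(1, 1 − 1.000 + 0.192) = min(1, 0.192) = 0.192

0.192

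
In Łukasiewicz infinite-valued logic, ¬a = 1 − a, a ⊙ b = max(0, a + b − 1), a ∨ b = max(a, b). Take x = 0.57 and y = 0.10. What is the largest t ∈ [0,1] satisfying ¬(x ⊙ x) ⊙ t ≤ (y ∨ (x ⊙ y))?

0.24

x ⊙ x = max(0, 0.57 + 0.57 − 1) = max(0, 0.14) = 0.14
¬(x ⊙ x) = 1 − 0.14 = 0.86
So the left factor is ¬(x ⊙ x) = 0.86.
x ⊙ y = max(0, 0.57 + 0.10 − 1) = max(0, -0.33) = 0.00
y ∨ (x ⊙ y) = max(0.10, 0.00) = 0.10
So the right-hand bound is y ∨ (x ⊙ y) = 0.10.
The residuum of the Łukasiewicz t-norm gives the supremum: min(1, 1 − 0.86 + 0.10).
1 − 0.86 + 0.10 = 0.24, so t = min(1, 0.24) = 0.24.
Check: 0.86 ⊙ 0.24 = max(0, 0.10) = 0.10 ≤ 0.10.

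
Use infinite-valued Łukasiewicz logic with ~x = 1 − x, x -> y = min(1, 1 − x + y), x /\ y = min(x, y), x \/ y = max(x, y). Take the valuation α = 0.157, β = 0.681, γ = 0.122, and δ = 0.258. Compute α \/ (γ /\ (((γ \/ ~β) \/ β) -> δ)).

0.157

~β = 1 − 0.681 = 0.319
γ \/ ~β = max(0.122, 0.319) = 0.319
(γ \/ ~β) \/ β = max(0.319, 0.681) = 0.681
((γ \/ ~β) \/ β) -> δ = min(1, 1 − 0.681 + 0.258) = min(1, 0.577) = 0.577
γ /\ (((γ \/ ~β) \/ β) -> δ) = min(0.122, 0.577) = 0.122
α \/ (γ /\ (((γ \/ ~β) \/ β) -> δ)) = max(0.157, 0.122) = 0.157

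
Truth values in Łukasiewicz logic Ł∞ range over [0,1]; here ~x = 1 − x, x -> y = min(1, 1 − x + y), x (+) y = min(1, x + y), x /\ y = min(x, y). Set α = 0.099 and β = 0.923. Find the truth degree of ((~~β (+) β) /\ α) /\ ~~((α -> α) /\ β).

0.099

~β = 1 − 0.923 = 0.077
~~β = 1 − 0.077 = 0.923
~~β (+) β = min(1, 0.923 + 0.923) = min(1, 1.846) = 1.000
(~~β (+) β) /\ α = min(1.000, 0.099) = 0.099
α -> α = min(1, 1 − 0.099 + 0.099) = min(1, 1.000) = 1.000
(α -> α) /\ β = min(1.000, 0.923) = 0.923
~((α -> α) /\ β) = 1 − 0.923 = 0.077
~~((α -> α) /\ β) = 1 − 0.077 = 0.923
((~~β (+) β) /\ α) /\ ~~((α -> α) /\ β) = min(0.099, 0.923) = 0.099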